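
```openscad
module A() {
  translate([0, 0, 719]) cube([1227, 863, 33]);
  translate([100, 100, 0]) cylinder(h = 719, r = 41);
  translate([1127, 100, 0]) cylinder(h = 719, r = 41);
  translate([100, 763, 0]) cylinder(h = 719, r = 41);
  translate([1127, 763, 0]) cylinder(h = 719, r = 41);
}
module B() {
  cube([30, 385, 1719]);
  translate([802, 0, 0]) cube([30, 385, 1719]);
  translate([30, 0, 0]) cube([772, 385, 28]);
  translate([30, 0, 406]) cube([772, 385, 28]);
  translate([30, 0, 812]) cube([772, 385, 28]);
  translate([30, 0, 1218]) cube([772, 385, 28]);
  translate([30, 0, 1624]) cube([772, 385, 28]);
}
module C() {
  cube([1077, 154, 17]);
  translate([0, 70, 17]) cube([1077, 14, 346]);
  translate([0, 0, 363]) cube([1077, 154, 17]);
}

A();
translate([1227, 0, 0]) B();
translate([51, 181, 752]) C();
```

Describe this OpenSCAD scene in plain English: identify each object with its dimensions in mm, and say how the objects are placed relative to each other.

A is a rectangular dining table. The top is 1227×863×33 mm with its upper surface at z = 752 mm. It stands on four round legs of 82 mm diameter, each leg's bounding box inset 59 mm from the nearest pair of top edges, running from the floor to the underside of the top.

B is a bookshelf 832 mm wide overall, 385 mm deep and 1719 mm tall. The two sides are 30 mm thick vertical panels. 5 horizontal shelves of 28 mm thickness span between the inner faces of the sides; the lowest shelf sits on the floor and shelves are stacked with a clear vertical gap of 378 mm between each pair.

C is an I-beam lying along x, 1077 mm long. Overall section height 380 mm. Two flanges 154 mm wide (y) and 17 mm thick, one on the floor and one at the top; a web 14 mm thick runs between them, centred on the flange width.

The bookshelf is against the table's +x side, with their −y faces flush. The I-beam is on top of the table.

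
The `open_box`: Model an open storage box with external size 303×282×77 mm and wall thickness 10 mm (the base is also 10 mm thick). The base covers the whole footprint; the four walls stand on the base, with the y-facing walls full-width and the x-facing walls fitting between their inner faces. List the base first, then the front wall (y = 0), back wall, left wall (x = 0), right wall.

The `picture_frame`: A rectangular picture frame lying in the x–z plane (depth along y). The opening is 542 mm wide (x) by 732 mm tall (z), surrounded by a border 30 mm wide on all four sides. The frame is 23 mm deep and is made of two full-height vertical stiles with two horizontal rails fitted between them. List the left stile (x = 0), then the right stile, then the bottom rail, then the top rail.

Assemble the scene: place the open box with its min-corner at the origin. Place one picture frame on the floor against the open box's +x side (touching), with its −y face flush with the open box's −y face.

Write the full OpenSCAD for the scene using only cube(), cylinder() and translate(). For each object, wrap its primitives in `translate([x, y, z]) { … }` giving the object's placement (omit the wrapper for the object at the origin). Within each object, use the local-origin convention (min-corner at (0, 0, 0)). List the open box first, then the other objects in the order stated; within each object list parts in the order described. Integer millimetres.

cube([303, 282, 10]);
translate([0, 0, 10]) cube([303, 10, 67]);
translate([0, 272, 10]) cube([303, 10, 67]);
translate([0, 10, 10]) cube([10, 262, 67]);
translate([293, 10, 10]) cube([10, 262, 67]);
translate([303, 0, 0]) {
  cube([30, 23, 792]);
  translate([572, 0, 0]) cube([30, 23, 792]);
  translate([30, 0, 0]) cube([542, 23, 30]);
  translate([30, 0, 762]) cube([542, 23, 30]);
}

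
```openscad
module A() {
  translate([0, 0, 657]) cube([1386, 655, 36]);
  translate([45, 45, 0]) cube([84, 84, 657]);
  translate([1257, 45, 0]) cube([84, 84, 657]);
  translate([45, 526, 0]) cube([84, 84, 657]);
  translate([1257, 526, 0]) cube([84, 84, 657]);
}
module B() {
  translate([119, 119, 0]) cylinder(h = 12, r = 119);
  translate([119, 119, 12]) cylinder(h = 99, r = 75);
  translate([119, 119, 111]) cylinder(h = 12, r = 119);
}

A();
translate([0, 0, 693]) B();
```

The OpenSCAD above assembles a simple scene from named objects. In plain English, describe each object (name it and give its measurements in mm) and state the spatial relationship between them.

A is a rectangular dining table. The top is 1386×655×36 mm with its upper surface at z = 693 mm. It stands on four 84×84 mm square legs, each inset 45 mm from the nearest pair of top edges, running from the floor to the underside of the top.

B is a spool: two coaxial disc flanges of radius 119 mm and thickness 12 mm, joined by a core cylinder of radius 75 mm and height 99 mm. The lower flange rests on z = 0 and the three cylinders share a vertical axis.

The spool is on top of the table.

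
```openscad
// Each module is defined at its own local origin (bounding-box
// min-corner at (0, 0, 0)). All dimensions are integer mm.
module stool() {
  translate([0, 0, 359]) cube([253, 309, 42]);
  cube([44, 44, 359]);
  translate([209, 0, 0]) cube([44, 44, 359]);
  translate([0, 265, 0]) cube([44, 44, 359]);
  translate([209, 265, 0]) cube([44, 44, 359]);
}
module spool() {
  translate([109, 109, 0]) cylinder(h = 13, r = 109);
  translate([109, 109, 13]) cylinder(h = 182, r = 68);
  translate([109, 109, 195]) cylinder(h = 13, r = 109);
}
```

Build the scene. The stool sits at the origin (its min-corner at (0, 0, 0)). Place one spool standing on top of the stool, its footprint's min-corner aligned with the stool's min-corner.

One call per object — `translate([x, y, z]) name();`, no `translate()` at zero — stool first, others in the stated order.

stool();
translate([0, 0, 401]) spool();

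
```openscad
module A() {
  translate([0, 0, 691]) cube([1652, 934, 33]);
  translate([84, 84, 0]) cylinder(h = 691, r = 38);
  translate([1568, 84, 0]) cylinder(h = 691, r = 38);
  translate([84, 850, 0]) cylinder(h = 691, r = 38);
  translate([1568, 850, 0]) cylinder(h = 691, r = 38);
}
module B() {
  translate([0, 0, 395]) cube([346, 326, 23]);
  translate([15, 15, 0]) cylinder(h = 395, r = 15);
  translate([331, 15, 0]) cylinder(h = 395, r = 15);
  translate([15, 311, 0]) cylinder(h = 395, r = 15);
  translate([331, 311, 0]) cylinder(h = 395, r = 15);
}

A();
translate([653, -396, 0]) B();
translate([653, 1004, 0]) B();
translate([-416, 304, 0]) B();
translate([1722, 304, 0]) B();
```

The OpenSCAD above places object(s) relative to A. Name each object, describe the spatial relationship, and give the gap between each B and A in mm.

Each stool's nearest face is 70 mm from the table's bounding box.

A is a table. B is a stool. Four stools sit around the table at the −y, +y, −x, +x sides. The gap between each stool and the table is 70 mm.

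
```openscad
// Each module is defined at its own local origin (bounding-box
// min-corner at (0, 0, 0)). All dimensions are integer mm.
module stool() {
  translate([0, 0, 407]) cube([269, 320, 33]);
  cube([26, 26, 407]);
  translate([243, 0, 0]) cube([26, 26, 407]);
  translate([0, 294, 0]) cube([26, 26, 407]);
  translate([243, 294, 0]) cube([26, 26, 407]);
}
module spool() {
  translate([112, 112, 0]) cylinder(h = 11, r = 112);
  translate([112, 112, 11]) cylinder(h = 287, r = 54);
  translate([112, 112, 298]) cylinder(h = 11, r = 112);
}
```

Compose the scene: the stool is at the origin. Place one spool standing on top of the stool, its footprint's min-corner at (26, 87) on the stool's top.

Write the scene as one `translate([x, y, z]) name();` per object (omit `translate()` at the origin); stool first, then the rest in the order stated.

stool();
translate([26, 87, 440]) spool();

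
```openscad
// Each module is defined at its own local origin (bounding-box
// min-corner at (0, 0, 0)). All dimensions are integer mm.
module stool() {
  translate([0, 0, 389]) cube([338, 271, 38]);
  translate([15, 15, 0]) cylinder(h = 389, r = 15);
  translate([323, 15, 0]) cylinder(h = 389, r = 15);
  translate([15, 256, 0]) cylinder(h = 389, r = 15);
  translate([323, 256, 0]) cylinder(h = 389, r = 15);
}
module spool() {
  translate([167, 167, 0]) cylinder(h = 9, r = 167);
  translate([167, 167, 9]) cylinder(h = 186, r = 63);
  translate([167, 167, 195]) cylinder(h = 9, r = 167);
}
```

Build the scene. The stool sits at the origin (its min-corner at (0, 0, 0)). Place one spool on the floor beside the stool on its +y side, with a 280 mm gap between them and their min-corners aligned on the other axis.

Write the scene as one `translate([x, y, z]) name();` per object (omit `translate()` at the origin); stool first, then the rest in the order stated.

stool();
translate([0, 551, 0]) spool();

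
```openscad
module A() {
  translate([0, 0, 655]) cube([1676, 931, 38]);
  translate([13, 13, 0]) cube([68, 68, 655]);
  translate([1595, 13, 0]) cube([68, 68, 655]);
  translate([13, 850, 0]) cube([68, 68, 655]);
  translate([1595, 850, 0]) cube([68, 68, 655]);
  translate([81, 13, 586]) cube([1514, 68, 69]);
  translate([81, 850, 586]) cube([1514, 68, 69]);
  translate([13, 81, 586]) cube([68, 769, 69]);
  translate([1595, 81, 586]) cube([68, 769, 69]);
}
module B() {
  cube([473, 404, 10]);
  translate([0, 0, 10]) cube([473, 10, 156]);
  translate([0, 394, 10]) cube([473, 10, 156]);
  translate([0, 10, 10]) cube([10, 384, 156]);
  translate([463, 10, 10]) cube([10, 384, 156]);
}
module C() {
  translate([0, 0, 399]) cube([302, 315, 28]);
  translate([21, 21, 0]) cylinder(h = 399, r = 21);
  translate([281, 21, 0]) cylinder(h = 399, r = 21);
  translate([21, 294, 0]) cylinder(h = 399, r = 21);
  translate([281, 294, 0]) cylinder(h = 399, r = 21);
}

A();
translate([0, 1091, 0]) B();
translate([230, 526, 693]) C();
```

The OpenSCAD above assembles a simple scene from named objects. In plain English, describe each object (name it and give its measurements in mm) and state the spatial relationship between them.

A is a table with a 1676×931 mm rectangular top, 38 mm thick, top surface at z = 693 mm, supported by four 68×68 mm square legs, each inset 13 mm from the nearest pair of top edges, running from the floor. Four apron rails, 68 mm thick and 69 mm tall, run between adjacent legs with their top edges flush with the underside of the top and their outer faces flush with the legs' outer faces.

B is an open-topped rectangular box: outside dimensions 473×404×166 mm, with a uniform wall and base thickness of 10 mm. The base is a full 473×404 slab on the floor; four walls sit on top of the base. The front and back walls (the −y and +y sides) span the full width; the two side walls fit between them.

C is a four-legged stool. The seat is a 302×315×28 mm slab whose top surface is at z = 427 mm; four round legs, each 42 mm in diameter, run from the floor (z = 0) to the underside of the seat, each leg's axis is inset half a diameter from the nearest pair of seat edges (so the leg's bounding box is flush with the corner).

The open box is on the floor beside the table on its +y side. The stool is on top of the table.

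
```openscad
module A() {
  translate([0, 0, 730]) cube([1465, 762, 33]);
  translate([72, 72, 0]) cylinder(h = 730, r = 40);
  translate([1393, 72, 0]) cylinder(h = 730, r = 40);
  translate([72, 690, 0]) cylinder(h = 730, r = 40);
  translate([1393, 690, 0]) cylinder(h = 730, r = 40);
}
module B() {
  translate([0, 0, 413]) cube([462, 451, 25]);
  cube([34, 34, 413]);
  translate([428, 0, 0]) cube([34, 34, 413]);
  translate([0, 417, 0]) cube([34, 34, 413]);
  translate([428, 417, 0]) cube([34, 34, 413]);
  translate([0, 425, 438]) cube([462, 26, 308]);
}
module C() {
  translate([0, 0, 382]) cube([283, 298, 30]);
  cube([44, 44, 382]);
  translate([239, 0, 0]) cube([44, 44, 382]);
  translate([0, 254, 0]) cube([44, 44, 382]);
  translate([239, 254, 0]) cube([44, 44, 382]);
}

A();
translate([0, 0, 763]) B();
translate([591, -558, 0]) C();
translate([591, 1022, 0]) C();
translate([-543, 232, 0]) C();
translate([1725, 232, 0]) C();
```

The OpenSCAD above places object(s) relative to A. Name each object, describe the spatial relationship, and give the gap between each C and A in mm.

A is a table. B is a chair. C is a stool. The chair is on top of the table. Four stools sit around the table at the −y, +y, −x, +x sides. The gap between each stool and the table is 260 mm.

Each stool's nearest face is 260 mm from the table's bounding box.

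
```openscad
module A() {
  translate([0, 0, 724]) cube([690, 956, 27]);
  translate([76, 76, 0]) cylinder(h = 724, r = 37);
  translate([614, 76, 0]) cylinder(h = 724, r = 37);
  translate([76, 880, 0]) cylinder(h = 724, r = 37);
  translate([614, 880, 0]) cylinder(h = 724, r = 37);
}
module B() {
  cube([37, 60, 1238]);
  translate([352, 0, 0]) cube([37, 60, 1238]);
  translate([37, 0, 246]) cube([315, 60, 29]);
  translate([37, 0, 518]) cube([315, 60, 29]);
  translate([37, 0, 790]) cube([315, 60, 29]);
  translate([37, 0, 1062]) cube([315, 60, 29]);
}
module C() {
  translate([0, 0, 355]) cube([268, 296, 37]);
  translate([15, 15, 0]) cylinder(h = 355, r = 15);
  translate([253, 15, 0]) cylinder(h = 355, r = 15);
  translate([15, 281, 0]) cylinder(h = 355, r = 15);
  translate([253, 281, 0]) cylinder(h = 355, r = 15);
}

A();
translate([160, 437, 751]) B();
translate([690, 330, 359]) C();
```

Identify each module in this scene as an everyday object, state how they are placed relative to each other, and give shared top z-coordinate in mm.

Both tops at z = 751 mm.

A is a table. B is a ladder. C is a stool. The ladder is on top of the table. The stool is beside the table with their tops flush at z = 751. The shared top z-coordinate is 751 mm.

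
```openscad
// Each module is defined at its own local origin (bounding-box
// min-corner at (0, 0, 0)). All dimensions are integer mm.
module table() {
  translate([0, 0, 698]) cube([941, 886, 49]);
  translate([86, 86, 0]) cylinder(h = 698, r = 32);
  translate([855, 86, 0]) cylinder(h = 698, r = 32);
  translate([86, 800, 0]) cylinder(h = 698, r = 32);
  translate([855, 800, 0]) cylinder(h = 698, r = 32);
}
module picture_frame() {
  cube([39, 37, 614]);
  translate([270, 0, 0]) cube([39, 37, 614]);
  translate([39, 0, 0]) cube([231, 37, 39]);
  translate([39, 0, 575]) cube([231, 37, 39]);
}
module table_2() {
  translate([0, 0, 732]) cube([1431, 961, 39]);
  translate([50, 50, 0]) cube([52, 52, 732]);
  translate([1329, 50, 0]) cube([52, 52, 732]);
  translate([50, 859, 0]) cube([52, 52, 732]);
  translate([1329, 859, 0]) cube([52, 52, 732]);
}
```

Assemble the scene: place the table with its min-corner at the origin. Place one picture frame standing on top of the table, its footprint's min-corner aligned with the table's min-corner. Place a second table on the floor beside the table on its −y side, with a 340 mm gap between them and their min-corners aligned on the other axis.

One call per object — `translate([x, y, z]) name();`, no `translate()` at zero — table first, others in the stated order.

table();
translate([0, 0, 747]) picture_frame();
translate([0, -1301, 0]) table_2();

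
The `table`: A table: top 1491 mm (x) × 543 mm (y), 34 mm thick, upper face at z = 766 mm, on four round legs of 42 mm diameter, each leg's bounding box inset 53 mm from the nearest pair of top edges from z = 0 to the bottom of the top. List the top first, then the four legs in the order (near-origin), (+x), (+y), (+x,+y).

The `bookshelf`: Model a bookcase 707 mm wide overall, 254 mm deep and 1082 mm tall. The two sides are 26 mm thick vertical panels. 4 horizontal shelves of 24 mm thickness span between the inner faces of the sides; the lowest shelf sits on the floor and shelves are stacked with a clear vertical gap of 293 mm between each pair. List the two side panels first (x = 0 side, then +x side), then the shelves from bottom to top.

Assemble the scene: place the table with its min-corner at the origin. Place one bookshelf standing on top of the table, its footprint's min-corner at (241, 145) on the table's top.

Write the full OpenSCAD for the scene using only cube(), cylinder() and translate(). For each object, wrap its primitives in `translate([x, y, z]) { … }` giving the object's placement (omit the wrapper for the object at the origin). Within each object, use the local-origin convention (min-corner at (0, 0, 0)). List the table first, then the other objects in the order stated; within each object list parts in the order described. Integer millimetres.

translate([0, 0, 732]) cube([1491, 543, 34]);
translate([74, 74, 0]) cylinder(h = 732, r = 21);
translate([1417, 74, 0]) cylinder(h = 732, r = 21);
translate([74, 469, 0]) cylinder(h = 732, r = 21);
translate([1417, 469, 0]) cylinder(h = 732, r = 21);
translate([241, 145, 766]) {
  cube([26, 254, 1082]);
  translate([681, 0, 0]) cube([26, 254, 1082]);
  translate([26, 0, 0]) cube([655, 254, 24]);
  translate([26, 0, 317]) cube([655, 254, 24]);
  translate([26, 0, 634]) cube([655, 254, 24]);
  translate([26, 0, 951]) cube([655, 254, 24]);
}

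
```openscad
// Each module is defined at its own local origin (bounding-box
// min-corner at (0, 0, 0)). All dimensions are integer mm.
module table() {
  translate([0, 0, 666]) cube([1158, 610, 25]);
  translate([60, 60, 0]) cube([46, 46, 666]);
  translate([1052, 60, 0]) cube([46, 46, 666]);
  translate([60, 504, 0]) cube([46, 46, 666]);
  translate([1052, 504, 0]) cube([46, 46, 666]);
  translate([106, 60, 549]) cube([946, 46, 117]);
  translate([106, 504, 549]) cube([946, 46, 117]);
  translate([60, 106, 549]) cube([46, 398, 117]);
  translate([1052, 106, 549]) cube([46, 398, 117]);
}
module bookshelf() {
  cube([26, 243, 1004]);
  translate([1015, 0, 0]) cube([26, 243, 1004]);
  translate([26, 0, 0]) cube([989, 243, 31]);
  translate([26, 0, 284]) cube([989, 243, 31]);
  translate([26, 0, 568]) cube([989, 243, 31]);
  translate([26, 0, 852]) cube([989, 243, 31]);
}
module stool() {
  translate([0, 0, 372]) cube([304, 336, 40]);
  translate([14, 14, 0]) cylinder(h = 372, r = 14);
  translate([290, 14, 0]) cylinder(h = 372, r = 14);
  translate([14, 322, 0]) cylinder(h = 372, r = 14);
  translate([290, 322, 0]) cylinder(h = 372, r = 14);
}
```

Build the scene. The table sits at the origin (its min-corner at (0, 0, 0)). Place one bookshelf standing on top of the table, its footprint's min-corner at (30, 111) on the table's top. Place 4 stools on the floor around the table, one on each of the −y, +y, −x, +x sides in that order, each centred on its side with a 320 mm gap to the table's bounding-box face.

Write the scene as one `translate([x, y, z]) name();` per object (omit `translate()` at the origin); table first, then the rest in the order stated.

table();
translate([30, 111, 691]) bookshelf();
translate([427, -656, 0]) stool();
translate([427, 930, 0]) stool();
translate([-624, 137, 0]) stool();
translate([1478, 137, 0]) stool();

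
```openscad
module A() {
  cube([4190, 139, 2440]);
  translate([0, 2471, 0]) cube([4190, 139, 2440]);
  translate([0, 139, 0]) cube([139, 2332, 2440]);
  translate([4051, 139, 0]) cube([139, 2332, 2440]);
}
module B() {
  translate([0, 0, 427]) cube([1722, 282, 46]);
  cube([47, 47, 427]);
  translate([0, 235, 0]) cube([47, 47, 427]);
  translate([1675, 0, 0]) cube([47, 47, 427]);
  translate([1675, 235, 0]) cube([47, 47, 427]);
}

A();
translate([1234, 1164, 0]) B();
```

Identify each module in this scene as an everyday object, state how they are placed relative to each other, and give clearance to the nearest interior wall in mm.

Clearances: x = 1095, y = 1025; minimum 1025 mm.

A is a house frame. B is a bench. The bench sits inside the house frame, centred. The clearance to the nearest interior wall is 1025 mm.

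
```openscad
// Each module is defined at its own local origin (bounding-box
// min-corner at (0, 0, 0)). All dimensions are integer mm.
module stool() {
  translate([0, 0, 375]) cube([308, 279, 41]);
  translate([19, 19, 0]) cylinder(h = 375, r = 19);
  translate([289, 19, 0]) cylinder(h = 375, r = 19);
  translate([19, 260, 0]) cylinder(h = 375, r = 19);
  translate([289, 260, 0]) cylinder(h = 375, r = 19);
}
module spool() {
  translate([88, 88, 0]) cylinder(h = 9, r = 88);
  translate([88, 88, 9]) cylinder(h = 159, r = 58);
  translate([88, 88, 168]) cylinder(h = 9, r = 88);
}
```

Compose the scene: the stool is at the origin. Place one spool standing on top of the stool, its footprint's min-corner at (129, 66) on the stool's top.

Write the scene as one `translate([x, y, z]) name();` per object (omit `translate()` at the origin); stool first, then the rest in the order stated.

stool();
translate([129, 66, 416]) spool();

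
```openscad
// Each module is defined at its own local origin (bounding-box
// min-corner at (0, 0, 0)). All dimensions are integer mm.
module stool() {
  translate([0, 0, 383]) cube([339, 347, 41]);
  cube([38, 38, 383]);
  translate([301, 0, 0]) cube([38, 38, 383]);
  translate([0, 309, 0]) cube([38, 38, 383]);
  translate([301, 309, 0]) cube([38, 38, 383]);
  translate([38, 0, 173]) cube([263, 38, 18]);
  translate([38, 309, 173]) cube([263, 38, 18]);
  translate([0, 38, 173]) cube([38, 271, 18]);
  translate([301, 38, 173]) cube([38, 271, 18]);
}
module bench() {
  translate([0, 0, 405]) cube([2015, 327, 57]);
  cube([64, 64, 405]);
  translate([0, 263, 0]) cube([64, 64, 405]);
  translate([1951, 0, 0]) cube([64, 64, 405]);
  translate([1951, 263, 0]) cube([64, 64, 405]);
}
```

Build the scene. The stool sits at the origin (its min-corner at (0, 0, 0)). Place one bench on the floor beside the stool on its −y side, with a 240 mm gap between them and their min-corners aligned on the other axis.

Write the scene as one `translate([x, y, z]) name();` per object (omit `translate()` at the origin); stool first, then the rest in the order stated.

stool();
translate([0, -567, 0]) bench();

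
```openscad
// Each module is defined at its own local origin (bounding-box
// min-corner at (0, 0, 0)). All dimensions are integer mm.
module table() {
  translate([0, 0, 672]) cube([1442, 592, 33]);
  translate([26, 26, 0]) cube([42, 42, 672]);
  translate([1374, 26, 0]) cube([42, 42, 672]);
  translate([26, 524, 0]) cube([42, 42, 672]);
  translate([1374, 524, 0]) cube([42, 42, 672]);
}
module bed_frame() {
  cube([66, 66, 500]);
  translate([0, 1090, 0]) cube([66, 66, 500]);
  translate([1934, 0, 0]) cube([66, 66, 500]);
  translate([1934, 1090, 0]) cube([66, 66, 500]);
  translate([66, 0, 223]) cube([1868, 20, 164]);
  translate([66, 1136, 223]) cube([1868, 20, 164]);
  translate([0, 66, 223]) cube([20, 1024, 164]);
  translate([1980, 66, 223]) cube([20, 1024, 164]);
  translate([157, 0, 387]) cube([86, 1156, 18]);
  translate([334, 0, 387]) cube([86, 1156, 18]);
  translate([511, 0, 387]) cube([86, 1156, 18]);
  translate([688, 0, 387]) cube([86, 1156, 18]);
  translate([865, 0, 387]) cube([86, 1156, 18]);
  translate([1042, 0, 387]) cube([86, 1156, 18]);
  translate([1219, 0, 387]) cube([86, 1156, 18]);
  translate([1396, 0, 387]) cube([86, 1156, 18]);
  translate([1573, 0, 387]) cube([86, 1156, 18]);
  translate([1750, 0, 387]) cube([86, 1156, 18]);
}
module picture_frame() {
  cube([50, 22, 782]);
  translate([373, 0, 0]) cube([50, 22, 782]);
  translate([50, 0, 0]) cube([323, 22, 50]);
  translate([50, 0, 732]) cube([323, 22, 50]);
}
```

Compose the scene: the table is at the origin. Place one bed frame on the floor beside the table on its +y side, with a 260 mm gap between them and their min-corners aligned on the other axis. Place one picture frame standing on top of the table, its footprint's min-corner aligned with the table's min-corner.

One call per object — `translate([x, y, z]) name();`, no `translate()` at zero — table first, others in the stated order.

table();
translate([0, 852, 0]) bed_frame();
translate([0, 0, 705]) picture_frame();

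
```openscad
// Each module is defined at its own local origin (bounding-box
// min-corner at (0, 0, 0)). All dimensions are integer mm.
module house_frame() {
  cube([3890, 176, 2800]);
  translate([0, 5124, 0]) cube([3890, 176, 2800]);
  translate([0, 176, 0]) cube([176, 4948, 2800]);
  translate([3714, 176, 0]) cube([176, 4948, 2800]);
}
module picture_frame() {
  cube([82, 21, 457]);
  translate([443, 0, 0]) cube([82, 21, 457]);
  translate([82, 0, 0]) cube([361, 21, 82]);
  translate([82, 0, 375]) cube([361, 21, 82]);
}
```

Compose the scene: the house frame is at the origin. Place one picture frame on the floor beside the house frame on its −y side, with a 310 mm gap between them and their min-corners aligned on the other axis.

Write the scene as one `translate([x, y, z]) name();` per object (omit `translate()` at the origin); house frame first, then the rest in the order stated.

house_frame();
translate([0, -331, 0]) picture_frame();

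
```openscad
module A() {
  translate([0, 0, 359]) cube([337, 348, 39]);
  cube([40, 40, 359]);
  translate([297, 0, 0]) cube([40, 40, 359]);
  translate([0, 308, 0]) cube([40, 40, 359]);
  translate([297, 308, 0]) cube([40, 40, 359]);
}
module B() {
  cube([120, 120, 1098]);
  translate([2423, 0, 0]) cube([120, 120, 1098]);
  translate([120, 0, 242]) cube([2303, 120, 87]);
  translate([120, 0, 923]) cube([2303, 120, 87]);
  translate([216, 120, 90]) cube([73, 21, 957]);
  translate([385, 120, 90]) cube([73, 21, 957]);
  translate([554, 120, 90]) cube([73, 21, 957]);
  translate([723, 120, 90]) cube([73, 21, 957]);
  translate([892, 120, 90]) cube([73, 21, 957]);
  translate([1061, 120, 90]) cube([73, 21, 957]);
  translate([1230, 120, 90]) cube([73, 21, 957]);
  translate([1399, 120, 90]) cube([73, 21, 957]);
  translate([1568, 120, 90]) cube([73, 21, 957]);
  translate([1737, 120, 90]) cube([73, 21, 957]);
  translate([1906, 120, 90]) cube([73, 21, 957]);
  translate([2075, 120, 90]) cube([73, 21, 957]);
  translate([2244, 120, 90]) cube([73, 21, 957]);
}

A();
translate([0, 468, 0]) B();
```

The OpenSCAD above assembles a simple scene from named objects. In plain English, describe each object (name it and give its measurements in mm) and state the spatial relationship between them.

A is a simple wooden stool: a rectangular seat 337 mm (x) by 348 mm (y), 39 mm thick, top face at z = 398 mm, on four square legs, each 40×40 mm in cross-section. The legs rest on z = 0, each flush with a corner of the seat.

B is a fence section. Two 120×120 mm posts, 1098 mm tall, stand on the floor with a clear span of 2303 mm between their inner faces. Two horizontal rails of 120×87 mm section span the gap between the posts with their undersides at z = 242 mm and z = 923 mm, flush with the posts' −y face. 13 pickets, each 73 mm wide, 21 mm thick and 957 mm tall, are fixed to the +y face of the rails with their bottoms at z = 90 mm, evenly spaced across the span with equal gaps (rounded down to the nearest mm) at the −x end and between each pair — any rounding remainder accumulates at the +x end.

The fence section is on the floor beside the stool on its +y side.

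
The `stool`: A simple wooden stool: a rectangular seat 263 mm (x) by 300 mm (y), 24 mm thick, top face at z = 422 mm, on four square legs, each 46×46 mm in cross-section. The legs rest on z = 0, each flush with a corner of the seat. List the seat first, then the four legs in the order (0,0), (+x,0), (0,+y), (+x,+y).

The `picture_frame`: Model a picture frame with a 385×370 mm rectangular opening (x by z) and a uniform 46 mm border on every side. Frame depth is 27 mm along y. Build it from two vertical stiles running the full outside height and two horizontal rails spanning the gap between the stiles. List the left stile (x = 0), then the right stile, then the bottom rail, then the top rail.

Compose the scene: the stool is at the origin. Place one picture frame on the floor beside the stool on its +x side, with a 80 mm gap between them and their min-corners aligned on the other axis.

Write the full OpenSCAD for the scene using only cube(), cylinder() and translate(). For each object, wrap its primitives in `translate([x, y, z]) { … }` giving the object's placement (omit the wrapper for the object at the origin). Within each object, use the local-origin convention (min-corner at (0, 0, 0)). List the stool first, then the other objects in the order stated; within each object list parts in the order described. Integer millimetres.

translate([0, 0, 398]) cube([263, 300, 24]);
cube([46, 46, 398]);
translate([217, 0, 0]) cube([46, 46, 398]);
translate([0, 254, 0]) cube([46, 46, 398]);
translate([217, 254, 0]) cube([46, 46, 398]);
translate([343, 0, 0]) {
  cube([46, 27, 462]);
  translate([431, 0, 0]) cube([46, 27, 462]);
  translate([46, 0, 0]) cube([385, 27, 46]);
  translate([46, 0, 416]) cube([385, 27, 46]);
}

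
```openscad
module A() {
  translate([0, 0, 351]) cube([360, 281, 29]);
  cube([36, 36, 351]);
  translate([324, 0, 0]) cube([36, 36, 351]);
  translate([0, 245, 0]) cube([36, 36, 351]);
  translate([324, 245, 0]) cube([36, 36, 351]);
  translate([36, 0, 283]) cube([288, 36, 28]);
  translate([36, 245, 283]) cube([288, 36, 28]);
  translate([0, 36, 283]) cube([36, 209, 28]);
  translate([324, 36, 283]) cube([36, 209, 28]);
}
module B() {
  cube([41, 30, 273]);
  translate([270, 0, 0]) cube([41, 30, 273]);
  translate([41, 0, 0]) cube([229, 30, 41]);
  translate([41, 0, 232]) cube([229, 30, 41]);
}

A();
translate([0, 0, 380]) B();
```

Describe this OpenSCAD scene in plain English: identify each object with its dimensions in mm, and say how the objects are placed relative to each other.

A is a four-legged stool. The seat is a 360×281×29 mm slab whose top surface is at z = 380 mm; four square legs, each 36×36 mm in cross-section, run from the floor (z = 0) to the underside of the seat, each flush with a corner of the seat. Four stretchers, 36 mm wide and 28 mm tall, connect adjacent legs with their undersides at z = 283 mm, each running between the inner faces of the legs it joins and aligned with the legs' outer faces on the other axis.

B is a picture frame with a 229×191 mm rectangular opening (x by z) and a uniform 41 mm border on every side. Frame depth is 30 mm along y. It is built from two vertical stiles running the full outside height and two horizontal rails spanning the gap between the stiles.

The picture frame is on top of the stool.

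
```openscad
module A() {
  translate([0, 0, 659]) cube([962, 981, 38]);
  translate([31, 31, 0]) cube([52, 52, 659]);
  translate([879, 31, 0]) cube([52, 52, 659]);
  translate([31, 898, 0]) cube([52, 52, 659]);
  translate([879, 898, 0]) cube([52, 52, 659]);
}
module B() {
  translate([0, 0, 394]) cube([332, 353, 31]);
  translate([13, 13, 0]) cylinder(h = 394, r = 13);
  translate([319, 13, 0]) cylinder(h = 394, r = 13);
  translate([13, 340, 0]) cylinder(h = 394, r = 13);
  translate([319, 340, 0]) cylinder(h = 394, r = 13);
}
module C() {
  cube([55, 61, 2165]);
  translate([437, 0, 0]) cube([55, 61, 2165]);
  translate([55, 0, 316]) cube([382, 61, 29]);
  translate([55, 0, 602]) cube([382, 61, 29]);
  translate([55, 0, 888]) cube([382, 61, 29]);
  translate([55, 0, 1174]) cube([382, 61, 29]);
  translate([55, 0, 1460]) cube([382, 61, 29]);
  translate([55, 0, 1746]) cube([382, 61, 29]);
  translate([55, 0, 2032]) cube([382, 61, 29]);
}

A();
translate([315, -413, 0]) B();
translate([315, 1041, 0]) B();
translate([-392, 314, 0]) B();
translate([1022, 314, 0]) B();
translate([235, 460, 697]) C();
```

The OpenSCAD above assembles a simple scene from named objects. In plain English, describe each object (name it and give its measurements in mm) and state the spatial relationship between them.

A is a rectangular dining table. The top is 962×981×38 mm with its upper surface at z = 697 mm. It stands on four 52×52 mm square legs, each inset 31 mm from the nearest pair of top edges, running from the floor to the underside of the top.

B is a four-legged stool. The seat is a 332×353×31 mm slab whose top surface is at z = 425 mm; four round legs, each 26 mm in diameter, run from the floor (z = 0) to the underside of the seat, each leg's axis is inset half a diameter from the nearest pair of seat edges (so the leg's bounding box is flush with the corner).

C is a wooden ladder with two side rails of 55×61 mm section and 2165 mm height, set 492 mm apart overall. Between them run 7 rectangular rungs (61 mm deep, 29 mm thick), front faces flush with the rails' −y face. The bottom of the first rung is 316 mm above the floor and each subsequent rung is 286 mm higher than the one below.

Four stools sit around the table at the −y, +y, −x, +x sides. The ladder is on top of the table, centred.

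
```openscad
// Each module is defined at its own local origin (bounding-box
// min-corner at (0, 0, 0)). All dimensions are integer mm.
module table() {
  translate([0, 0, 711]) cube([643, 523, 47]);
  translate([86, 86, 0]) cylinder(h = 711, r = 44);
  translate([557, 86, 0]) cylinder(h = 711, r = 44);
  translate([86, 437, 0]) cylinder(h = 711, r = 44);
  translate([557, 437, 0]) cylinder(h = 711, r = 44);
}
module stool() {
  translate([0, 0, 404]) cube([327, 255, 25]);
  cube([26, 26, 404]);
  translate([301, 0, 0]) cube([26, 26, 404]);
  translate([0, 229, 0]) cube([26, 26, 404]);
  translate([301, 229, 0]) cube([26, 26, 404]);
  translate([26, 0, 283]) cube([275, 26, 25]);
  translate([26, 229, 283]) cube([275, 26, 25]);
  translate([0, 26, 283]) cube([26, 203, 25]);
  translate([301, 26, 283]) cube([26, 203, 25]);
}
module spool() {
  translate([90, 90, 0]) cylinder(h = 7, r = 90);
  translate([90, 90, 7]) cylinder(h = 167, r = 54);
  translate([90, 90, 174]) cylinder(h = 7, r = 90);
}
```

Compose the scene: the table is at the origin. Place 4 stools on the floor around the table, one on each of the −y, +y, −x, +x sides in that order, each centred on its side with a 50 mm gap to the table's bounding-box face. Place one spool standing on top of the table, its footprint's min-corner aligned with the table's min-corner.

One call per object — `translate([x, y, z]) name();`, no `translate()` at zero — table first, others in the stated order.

table();
translate([158, -305, 0]) stool();
translate([158, 573, 0]) stool();
translate([-377, 134, 0]) stool();
translate([693, 134, 0]) stool();
translate([0, 0, 758]) spool();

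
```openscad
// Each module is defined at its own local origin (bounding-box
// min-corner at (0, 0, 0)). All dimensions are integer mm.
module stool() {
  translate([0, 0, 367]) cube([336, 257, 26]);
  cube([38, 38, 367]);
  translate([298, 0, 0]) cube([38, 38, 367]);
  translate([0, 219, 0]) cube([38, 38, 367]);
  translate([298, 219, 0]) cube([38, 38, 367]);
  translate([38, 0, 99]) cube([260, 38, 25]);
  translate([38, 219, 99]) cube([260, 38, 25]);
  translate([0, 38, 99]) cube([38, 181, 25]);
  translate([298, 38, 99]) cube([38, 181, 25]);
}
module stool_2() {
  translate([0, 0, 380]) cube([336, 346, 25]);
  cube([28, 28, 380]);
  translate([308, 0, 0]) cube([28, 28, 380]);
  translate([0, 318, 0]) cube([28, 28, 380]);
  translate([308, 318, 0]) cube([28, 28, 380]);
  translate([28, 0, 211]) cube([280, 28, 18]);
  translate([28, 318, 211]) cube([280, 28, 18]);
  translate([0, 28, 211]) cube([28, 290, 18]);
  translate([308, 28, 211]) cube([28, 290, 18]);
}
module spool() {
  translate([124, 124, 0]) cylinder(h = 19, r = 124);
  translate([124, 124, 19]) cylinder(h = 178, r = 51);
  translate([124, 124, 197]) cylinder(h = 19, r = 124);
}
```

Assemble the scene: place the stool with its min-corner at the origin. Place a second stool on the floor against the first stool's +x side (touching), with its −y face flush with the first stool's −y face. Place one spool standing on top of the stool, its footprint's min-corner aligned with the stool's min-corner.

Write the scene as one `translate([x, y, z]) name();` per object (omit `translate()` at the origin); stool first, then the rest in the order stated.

stool();
translate([336, 0, 0]) stool_2();
translate([0, 0, 393]) spool();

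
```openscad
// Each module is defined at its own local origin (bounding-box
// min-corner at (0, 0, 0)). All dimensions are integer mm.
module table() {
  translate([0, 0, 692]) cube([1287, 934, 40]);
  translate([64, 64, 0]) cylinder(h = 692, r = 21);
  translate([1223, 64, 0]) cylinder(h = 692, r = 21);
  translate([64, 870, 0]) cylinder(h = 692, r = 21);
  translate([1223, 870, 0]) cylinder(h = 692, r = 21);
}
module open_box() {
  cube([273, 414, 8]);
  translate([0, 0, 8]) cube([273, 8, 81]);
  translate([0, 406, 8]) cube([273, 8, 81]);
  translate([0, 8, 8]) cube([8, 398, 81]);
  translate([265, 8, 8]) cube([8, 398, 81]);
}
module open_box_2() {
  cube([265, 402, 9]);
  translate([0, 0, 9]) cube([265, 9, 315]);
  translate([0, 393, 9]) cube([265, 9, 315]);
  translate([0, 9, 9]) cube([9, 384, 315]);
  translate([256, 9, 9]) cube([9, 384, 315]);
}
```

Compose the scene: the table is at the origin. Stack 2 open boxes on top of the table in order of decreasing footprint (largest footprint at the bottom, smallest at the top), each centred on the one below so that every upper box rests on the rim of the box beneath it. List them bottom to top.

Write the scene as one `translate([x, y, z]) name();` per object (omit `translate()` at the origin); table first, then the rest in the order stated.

table();
translate([507, 260, 732]) open_box();
translate([511, 266, 821]) open_box_2();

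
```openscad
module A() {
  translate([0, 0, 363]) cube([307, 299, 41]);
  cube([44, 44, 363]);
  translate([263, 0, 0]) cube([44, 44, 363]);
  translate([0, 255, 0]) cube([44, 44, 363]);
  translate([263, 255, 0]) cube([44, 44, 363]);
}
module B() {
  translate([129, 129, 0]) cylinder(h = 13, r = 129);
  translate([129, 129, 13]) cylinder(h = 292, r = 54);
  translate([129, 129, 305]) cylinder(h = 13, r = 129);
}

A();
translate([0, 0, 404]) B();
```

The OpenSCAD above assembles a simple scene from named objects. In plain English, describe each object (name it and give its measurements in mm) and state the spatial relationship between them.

A is a simple wooden stool: a rectangular seat 307 mm (x) by 299 mm (y), 41 mm thick, top face at z = 404 mm, on four square legs, each 44×44 mm in cross-section. The legs rest on z = 0, each flush with a corner of the seat.

B is a spool: two coaxial disc flanges of radius 129 mm and thickness 13 mm, joined by a core cylinder of radius 54 mm and height 292 mm. The lower flange rests on z = 0 and the three cylinders share a vertical axis.

The spool is on top of the stool.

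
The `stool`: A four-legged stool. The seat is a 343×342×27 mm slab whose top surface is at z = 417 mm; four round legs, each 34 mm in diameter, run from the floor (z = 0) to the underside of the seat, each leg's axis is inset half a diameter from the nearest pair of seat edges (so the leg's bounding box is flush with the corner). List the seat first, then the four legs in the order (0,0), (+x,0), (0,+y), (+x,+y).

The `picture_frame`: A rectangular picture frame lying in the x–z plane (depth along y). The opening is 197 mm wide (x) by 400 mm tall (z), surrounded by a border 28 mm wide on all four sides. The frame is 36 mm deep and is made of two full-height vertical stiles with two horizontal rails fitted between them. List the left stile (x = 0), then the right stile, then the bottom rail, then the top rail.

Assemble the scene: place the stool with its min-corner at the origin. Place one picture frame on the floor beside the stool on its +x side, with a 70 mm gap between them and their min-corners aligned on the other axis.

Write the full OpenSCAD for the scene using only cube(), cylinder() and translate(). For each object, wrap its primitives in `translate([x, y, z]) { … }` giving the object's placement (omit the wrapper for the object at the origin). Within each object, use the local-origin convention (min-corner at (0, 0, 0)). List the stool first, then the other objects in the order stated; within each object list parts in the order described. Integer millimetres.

translate([0, 0, 390]) cube([343, 342, 27]);
translate([17, 17, 0]) cylinder(h = 390, r = 17);
translate([326, 17, 0]) cylinder(h = 390, r = 17);
translate([17, 325, 0]) cylinder(h = 390, r = 17);
translate([326, 325, 0]) cylinder(h = 390, r = 17);
translate([413, 0, 0]) {
  cube([28, 36, 456]);
  translate([225, 0, 0]) cube([28, 36, 456]);
  translate([28, 0, 0]) cube([197, 36, 28]);
  translate([28, 0, 428]) cube([197, 36, 28]);
}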